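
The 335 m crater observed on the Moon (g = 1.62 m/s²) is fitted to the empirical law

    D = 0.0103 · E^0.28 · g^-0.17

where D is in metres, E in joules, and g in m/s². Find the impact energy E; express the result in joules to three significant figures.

Rearranging: E = [D / (0.0103 · g^-0.17)]^(1/0.28).
g^-0.17 = 1.62^-0.17 = 0.9213
D / (0.0103 × 0.9213) = 335 / (9.489 × 10^-3) = 3.530 × 10^4
E = (3.530 × 10^4)^3.5714 = 1.746 × 10^16 J

E ≈ 1.75 × 10^16 J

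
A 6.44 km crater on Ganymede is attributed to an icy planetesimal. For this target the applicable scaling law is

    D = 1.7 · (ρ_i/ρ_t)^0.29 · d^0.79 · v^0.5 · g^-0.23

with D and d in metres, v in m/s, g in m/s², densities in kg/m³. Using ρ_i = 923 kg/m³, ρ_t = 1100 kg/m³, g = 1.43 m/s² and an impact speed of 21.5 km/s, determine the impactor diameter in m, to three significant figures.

d ≈ 72.6 m

Rearranging for d: d = [D / (1.7 · (923/1100)^0.29 · 21500^0.5 · 1.43^-0.23)]^(1/0.79).
D = 6440 m.
(923/1100)^0.29 = 0.9504
21500^0.5 = 146.6
1.43^-0.23 = 0.9210
Denominator = 1.7 × 0.9504 × 146.6 × 0.9210 = 218.1
D / 218.1 = 6440 / 218.1 = 29.53
d = 29.53^(1/0.79) = 29.53^1.2658 = 72.62 m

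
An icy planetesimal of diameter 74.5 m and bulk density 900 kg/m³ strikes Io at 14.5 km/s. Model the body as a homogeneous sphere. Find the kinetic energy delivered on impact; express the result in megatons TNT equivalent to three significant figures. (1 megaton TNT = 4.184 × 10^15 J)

E ≈ 4.90 Mt TNT

v = 14500 m/s.
Mass m = (π/6) ρ d³ = (π/6) × 900 × (74.5)³ = 1.949 × 10^8 kg
E = ½ m v² = 0.5 × 1.949 × 10^8 × (14500)² = 2.049 × 10^16 J
   = 2.049 × 10^16 / 4.184×10^15 = 4.897 Mt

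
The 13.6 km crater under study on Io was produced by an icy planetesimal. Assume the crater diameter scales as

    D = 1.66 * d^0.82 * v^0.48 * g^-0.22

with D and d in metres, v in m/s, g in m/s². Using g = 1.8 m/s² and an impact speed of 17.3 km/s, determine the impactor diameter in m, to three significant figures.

d ≈ 229 m

Rearranging for d: d = [D / (1.66 · 17300^0.48 · 1.8^-0.22)]^(1/0.82).
D = 13600 m.
17300^0.48 = 108.2
1.8^-0.22 = 0.8787
Denominator = 1.66 × 108.2 × 0.8787 = 157.8
D / 157.8 = 13600 / 157.8 = 86.19
d = 86.19^(1/0.82) = 86.19^1.2195 = 229.2 m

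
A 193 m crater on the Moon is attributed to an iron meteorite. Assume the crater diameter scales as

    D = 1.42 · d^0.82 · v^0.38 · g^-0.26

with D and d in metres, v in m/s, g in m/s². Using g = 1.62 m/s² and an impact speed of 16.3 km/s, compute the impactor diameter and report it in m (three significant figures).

Rearranging for d: d = [D / (1.42 · 16300^0.38 · 1.62^-0.26)]^(1/0.82).
16300^0.38 = 39.87
1.62^-0.26 = 0.8821
Denominator = 1.42 × 39.87 × 0.8821 = 49.94
D / 49.94 = 193 / 49.94 = 3.865
d = 3.865^(1/0.82) = 3.865^1.2195 = 5.200 m

d ≈ 5.20 m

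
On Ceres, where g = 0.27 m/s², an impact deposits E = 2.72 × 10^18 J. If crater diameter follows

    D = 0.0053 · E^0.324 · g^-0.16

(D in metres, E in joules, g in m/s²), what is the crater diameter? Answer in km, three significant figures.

D ≈ 6.14 km

E^0.324 = (2.72 × 10^18)^0.324 = 9.393 × 10^5
g^-0.16 = 0.27^-0.16 = 1.233
D = 0.0053 × 9.393 × 10^5 × 1.233 = 6138 m
   = 6.138 km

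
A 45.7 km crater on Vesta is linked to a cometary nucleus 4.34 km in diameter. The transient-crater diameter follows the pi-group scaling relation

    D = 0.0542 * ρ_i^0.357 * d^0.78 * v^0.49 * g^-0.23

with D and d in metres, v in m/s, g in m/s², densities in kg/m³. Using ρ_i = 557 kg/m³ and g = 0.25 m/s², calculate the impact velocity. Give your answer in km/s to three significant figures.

v ≈ 10.5 km/s

Rearranging for v: v = [D / (0.0542 · 557^0.357 · 4340^0.78 · 0.25^-0.23)]^(1/0.49).
D = 45700 m.
557^0.357 = 9.556
4340^0.78 = 687.5
0.25^-0.23 = 1.376
Denominator = 0.0542 × 9.556 × 687.5 × 1.376 = 490.0
D / 490.0 = 45700 / 490.0 = 93.27
v = 93.27^(1/0.49) = 93.27^2.0408 = 10468 m/s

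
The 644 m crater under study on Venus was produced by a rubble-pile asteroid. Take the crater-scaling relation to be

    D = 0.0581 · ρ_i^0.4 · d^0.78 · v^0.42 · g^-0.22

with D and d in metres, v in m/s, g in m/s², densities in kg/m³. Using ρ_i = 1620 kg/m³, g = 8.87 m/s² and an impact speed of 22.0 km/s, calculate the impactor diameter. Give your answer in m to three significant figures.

d ≈ 29.4 m

Rearranging for d: d = [D / (0.0581 · 1620^0.4 · 22000^0.42 · 8.87^-0.22)]^(1/0.78).
1620^0.4 = 19.22
22000^0.42 = 66.65
8.87^-0.22 = 0.6187
Denominator = 0.0581 × 19.22 × 66.65 × 0.6187 = 46.05
D / 46.05 = 644 / 46.05 = 13.98
d = 13.98^(1/0.78) = 13.98^1.2821 = 29.42 m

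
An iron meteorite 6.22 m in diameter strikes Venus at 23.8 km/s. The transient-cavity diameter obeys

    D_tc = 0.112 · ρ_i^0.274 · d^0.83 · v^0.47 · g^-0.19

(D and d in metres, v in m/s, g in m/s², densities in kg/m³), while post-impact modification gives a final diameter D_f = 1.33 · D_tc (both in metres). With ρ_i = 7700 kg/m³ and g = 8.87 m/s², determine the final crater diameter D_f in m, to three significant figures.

v = 23800 m/s.
ρ_i^0.274 = 7700^0.274 = 11.61
d^0.83 = 6.22^0.83 = 4.559
v^0.47 = 23800^0.47 = 114.0
g^-0.19 = 8.87^-0.19 = 0.6605
D_tc = 0.112 × 11.61 × 4.559 × 114.0 × 0.6605 = 446.4 m
D_f = 1.33 × 446.4 = 593.7 m

D_f ≈ 594 m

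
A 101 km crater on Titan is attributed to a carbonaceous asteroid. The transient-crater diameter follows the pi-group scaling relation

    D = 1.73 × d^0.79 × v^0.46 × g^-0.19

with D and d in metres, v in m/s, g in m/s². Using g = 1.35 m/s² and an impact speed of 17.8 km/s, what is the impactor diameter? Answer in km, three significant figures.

d ≈ 3.89 km

Rearranging for d: d = [D / (1.73 · 17800^0.46 · 1.35^-0.19)]^(1/0.79).
D = 101000 m.
17800^0.46 = 90.20
1.35^-0.19 = 0.9446
Denominator = 1.73 × 90.20 × 0.9446 = 147.4
D / 147.4 = 101000 / 147.4 = 685.2
d = 685.2^(1/0.79) = 685.2^1.2658 = 3887 m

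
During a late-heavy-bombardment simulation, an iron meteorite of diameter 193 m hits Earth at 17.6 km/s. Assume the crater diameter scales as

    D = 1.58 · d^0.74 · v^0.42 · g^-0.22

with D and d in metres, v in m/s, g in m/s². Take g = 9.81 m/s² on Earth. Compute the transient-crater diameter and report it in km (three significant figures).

In SI units: v = 17600 m/s.
d^0.74 = 193^0.74 = 49.13
v^0.42 = 17600^0.42 = 60.69
g^-0.22 = 9.81^-0.22 = 0.6051
D = 1.58 × 49.13 × 60.69 × 0.6051 = 2851 m
   = 2.851 km

D ≈ 2.85 km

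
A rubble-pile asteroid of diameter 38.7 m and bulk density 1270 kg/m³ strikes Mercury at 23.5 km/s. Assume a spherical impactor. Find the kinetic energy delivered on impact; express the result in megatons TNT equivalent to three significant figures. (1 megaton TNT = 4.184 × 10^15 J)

E ≈ 2.54 Mt TNT

v = 23500 m/s.
Mass m = (π/6) ρ d³ = (π/6) × 1270 × (38.7)³ = 3.854 × 10^7 kg
E = ½ m v² = 0.5 × 3.854 × 10^7 × (23500)² = 1.064 × 10^16 J
   = 1.064 × 10^16 / 4.184×10^15 = 2.543 Mt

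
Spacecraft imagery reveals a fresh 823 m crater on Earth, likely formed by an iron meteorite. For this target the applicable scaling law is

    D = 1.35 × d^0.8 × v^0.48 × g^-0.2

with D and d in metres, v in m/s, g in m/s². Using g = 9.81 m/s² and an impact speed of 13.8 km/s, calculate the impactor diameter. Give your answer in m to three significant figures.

Rearranging for d: d = [D / (1.35 · 13800^0.48 · 9.81^-0.2)]^(1/0.8).
13800^0.48 = 97.08
9.81^-0.2 = 0.6334
Denominator = 1.35 × 97.08 × 0.6334 = 83.01
D / 83.01 = 823 / 83.01 = 9.914
d = 9.914^(1/0.8) = 9.914^1.25 = 17.59 m

d ≈ 17.6 m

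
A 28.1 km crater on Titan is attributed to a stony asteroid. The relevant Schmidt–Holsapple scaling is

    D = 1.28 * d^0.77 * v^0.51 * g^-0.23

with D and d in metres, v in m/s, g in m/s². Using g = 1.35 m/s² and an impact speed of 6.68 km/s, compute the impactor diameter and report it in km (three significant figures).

d ≈ 1.39 km

Rearranging for d: d = [D / (1.28 · 6680^0.51 · 1.35^-0.23)]^(1/0.77).
D = 28100 m.
6680^0.51 = 89.26
1.35^-0.23 = 0.9333
Denominator = 1.28 × 89.26 × 0.9333 = 106.6
D / 106.6 = 28100 / 106.6 = 263.6
d = 263.6^(1/0.77) = 263.6^1.2987 = 1393 m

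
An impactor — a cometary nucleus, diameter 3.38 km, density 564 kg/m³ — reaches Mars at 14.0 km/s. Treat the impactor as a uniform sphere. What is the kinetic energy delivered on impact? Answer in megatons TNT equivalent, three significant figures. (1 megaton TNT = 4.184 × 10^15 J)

E ≈ 2.67 × 10^5 Mt TNT

d = 3380 m; v = 14000 m/s.
Mass m = (π/6) ρ d³ = (π/6) × 564 × (3380)³ = 1.140 × 10^13 kg
E = ½ m v² = 0.5 × 1.140 × 10^13 × (14000)² = 1.117 × 10^21 J
   = 1.117 × 10^21 / 4.184×10^15 = 2.670 × 10^5 Mt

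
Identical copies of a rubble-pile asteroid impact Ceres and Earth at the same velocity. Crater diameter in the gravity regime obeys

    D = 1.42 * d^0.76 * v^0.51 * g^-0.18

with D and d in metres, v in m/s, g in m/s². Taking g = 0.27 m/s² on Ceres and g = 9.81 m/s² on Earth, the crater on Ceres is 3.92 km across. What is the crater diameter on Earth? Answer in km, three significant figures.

D ≈ 2.05 km

All impactor-dependent factors cancel in the ratio, leaving D_Earth/D_Ceres = (g_Earth/g_Ceres)^-0.18.
(9.81/0.27)^-0.18 = 36.33^-0.18 = 0.5238
D_Earth = 0.5238 × 3.92 km = 2.05 km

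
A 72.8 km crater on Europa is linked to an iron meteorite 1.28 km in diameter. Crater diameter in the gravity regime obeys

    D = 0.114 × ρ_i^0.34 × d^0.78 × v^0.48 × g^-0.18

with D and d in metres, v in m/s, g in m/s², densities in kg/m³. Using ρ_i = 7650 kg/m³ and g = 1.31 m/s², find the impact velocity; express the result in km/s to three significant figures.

Rearranging for v: v = [D / (0.114 · 7650^0.34 · 1280^0.78 · 1.31^-0.18)]^(1/0.48).
D = 72800 m.
7650^0.34 = 20.91
1280^0.78 = 265.2
1.31^-0.18 = 0.9526
Denominator = 0.114 × 20.91 × 265.2 × 0.9526 = 602.2
D / 602.2 = 72800 / 602.2 = 120.9
v = 120.9^(1/0.48) = 120.9^2.0833 = 21793 m/s

v ≈ 21.8 km/s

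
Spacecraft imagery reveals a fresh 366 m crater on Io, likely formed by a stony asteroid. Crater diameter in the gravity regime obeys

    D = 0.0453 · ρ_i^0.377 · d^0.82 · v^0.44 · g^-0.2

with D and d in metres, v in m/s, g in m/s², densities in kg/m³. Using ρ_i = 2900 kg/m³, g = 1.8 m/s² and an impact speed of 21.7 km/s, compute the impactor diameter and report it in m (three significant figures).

Rearranging for d: d = [D / (0.0453 · 2900^0.377 · 21700^0.44 · 1.8^-0.2)]^(1/0.82).
2900^0.377 = 20.20
21700^0.44 = 80.92
1.8^-0.2 = 0.8891
Denominator = 0.0453 × 20.20 × 80.92 × 0.8891 = 65.83
D / 65.83 = 366 / 65.83 = 5.560
d = 5.560^(1/0.82) = 5.560^1.2195 = 8.102 m

d ≈ 8.10 m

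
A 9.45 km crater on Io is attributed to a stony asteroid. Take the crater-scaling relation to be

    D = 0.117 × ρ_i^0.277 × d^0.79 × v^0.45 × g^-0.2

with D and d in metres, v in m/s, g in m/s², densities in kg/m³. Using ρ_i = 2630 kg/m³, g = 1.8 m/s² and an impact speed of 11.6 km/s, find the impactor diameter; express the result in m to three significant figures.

d ≈ 578 m

Rearranging for d: d = [D / (0.117 · 2630^0.277 · 11600^0.45 · 1.8^-0.2)]^(1/0.79).
D = 9450 m.
2630^0.277 = 8.858
11600^0.45 = 67.45
1.8^-0.2 = 0.8891
Denominator = 0.117 × 8.858 × 67.45 × 0.8891 = 62.15
D / 62.15 = 9450 / 62.15 = 152.1
d = 152.1^(1/0.79) = 152.1^1.2658 = 578.3 m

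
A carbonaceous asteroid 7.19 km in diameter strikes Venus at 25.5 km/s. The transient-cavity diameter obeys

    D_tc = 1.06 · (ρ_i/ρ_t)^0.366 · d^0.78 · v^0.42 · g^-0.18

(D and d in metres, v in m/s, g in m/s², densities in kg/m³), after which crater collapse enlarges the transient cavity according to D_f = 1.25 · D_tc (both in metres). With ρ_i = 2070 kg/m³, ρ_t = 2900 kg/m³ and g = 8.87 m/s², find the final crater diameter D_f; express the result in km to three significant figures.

In SI: d = 7190 m, v = 25500 m/s.
(ρ_i/ρ_t)^0.366 = (2070/2900)^0.366 = 0.8839
d^0.78 = 7190^0.78 = 1019
v^0.42 = 25500^0.42 = 70.92
g^-0.18 = 8.87^-0.18 = 0.6751
D_tc = 1.06 × 0.8839 × 1019 × 70.92 × 0.6751 = 45710 m
D_f = 1.25 × 45710 = 57138 m
     = 57.14 km

D_f ≈ 57.1 km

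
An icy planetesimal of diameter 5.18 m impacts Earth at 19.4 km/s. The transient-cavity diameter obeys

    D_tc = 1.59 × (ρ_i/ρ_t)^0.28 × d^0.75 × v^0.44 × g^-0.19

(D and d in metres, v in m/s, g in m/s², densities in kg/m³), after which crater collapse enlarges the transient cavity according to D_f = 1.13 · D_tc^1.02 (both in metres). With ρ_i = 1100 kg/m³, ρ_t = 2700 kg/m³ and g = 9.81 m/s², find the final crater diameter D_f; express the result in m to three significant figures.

v = 19400 m/s.
(ρ_i/ρ_t)^0.28 = (1100/2700)^0.28 = 0.7777
d^0.75 = 5.18^0.75 = 3.434
v^0.44 = 19400^0.44 = 77.03
g^-0.19 = 9.81^-0.19 = 0.6480
D_tc = 1.59 × 0.7777 × 3.434 × 77.03 × 0.6480 = 212.0 m
D_f = 1.13 × (212.0)^1.02 = 266.6 m

D_f ≈ 267 m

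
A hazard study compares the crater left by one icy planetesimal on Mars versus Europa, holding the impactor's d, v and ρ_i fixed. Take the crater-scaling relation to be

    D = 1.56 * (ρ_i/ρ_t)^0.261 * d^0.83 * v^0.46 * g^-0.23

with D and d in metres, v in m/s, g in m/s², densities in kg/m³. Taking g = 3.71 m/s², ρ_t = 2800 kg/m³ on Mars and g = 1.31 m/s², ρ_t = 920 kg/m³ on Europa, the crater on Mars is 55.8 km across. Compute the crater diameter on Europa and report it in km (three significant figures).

The impactor-only factors (d, v, ρ_i) cancel in the ratio, leaving D_Europa/D_Mars = (g_Europa/g_Mars)^-0.23 · (ρ_t,Mars/ρ_t,Europa)^0.261.
(1.31/3.71)^-0.23 = 0.3531^-0.23 = 1.271
(2800/920)^0.261 = 3.043^0.261 = 1.337
Ratio = 1.271 × 1.337 = 1.699
D_Europa = 1.699 × 55.8 km = 94.8 km

D ≈ 94.8 km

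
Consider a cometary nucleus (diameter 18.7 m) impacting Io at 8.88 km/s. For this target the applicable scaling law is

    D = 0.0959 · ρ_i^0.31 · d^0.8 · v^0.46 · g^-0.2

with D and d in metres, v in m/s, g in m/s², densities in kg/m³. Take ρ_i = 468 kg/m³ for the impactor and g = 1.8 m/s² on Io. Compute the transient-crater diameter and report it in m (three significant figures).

In SI units: v = 8880 m/s.
ρ_i^0.31 = 468^0.31 = 6.726
d^0.8 = 18.7^0.8 = 10.41
v^0.46 = 8880^0.46 = 65.50
g^-0.2 = 1.8^-0.2 = 0.8891
D = 0.0959 × 6.726 × 10.41 × 65.50 × 0.8891 = 391.0 m

D ≈ 391 m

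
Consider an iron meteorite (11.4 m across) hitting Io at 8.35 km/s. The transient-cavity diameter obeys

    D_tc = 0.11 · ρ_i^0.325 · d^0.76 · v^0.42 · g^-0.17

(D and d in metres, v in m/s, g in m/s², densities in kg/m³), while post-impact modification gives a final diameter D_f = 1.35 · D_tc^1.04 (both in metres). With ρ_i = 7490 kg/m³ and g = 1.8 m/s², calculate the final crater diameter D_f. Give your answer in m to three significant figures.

D_f ≈ 883 m

v = 8350 m/s.
ρ_i^0.325 = 7490^0.325 = 18.16
d^0.76 = 11.4^0.76 = 6.357
v^0.42 = 8350^0.42 = 44.37
g^-0.17 = 1.8^-0.17 = 0.9049
D_tc = 0.11 × 18.16 × 6.357 × 44.37 × 0.9049 = 509.9 m
D_f = 1.35 × (509.9)^1.04 = 883.3 m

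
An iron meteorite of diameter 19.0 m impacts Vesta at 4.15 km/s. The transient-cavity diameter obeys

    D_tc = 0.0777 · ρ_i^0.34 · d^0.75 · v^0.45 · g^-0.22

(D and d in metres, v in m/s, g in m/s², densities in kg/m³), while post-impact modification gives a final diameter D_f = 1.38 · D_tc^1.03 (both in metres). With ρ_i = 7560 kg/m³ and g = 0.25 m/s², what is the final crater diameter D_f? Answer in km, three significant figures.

D_f ≈ 1.43 km

v = 4150 m/s.
ρ_i^0.34 = 7560^0.34 = 20.83
d^0.75 = 19^0.75 = 9.100
v^0.45 = 4150^0.45 = 42.47
g^-0.22 = 0.25^-0.22 = 1.357
D_tc = 0.0777 × 20.83 × 9.100 × 42.47 × 1.357 = 848.8 m
D_f = 1.38 × (848.8)^1.03 = 1434 m
     = 1.434 km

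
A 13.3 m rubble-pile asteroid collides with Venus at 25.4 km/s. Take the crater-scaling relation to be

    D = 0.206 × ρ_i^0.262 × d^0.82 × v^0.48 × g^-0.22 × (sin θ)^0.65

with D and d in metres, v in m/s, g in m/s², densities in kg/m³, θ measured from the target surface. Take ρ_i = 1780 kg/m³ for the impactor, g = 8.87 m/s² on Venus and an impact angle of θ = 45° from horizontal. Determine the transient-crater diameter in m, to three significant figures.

In SI units: v = 25400 m/s.
ρ_i^0.262 = 1780^0.262 = 7.106
d^0.82 = 13.3^0.82 = 8.348
v^0.48 = 25400^0.48 = 130.1
g^-0.22 = 8.87^-0.22 = 0.6187
(sin 45°)^0.65 = 0.7071^0.65 = 0.7983
D = 0.206 × 7.106 × 8.348 × 130.1 × 0.6187 × 0.7983 = 785.2 m

D ≈ 785 m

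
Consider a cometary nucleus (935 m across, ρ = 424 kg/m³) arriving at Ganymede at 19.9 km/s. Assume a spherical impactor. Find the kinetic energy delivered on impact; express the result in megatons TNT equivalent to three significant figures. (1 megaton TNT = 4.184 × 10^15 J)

v = 19900 m/s.
Mass m = (π/6) ρ d³ = (π/6) × 424 × (935)³ = 1.815 × 10^11 kg
E = ½ m v² = 0.5 × 1.815 × 10^11 × (19900)² = 3.594 × 10^19 J
   = 3.594 × 10^19 / 4.184×10^15 = 8590 Mt

E ≈ 8590 Mt TNT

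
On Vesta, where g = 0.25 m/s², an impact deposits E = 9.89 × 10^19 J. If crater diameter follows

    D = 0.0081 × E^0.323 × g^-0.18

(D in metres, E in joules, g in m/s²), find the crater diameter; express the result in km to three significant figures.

E^0.323 = (9.89 × 10^19)^0.323 = 2.874 × 10^6
g^-0.18 = 0.25^-0.18 = 1.283
D = 0.0081 × 2.874 × 10^6 × 1.283 = 29867 m
   = 29.87 km

D ≈ 29.9 km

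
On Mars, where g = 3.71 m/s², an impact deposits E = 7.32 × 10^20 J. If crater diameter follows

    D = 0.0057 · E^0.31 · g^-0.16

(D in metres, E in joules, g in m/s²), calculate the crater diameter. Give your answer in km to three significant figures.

D ≈ 13.6 km

E^0.31 = (7.32 × 10^20)^0.31 = 2.938 × 10^6
g^-0.16 = 3.71^-0.16 = 0.8108
D = 0.0057 × 2.938 × 10^6 × 0.8108 = 13578 m
   = 13.58 km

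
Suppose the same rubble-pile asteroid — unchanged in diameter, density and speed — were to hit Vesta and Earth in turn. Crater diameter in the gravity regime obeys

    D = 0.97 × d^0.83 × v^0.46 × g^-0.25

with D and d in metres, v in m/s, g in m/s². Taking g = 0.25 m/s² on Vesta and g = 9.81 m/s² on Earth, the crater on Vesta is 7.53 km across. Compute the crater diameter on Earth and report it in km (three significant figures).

All impactor-dependent factors cancel in the ratio, leaving D_Earth/D_Vesta = (g_Earth/g_Vesta)^-0.25.
(9.81/0.25)^-0.25 = 39.24^-0.25 = 0.3995
D_Earth = 0.3995 × 7.53 km = 3.01 km

D ≈ 3.01 km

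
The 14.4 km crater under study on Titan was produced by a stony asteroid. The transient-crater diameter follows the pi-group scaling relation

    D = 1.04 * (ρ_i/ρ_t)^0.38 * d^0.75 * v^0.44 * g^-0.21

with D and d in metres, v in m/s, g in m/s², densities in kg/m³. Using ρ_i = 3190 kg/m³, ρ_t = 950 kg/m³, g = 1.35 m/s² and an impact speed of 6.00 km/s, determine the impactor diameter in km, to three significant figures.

d ≈ 1.19 km

Rearranging for d: d = [D / (1.04 · (3190/950)^0.38 · 6000^0.44 · 1.35^-0.21)]^(1/0.75).
D = 14400 m.
(3190/950)^0.38 = 1.585
6000^0.44 = 45.96
1.35^-0.21 = 0.9389
Denominator = 1.04 × 1.585 × 45.96 × 0.9389 = 71.13
D / 71.13 = 14400 / 71.13 = 202.4
d = 202.4^(1/0.75) = 202.4^1.3333 = 1188 m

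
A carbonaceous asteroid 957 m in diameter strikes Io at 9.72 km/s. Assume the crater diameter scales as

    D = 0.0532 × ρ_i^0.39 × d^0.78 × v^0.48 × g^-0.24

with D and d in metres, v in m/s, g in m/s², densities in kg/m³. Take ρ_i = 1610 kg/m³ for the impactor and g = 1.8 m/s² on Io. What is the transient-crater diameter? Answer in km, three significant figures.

In SI units: v = 9720 m/s.
ρ_i^0.39 = 1610^0.39 = 17.81
d^0.78 = 957^0.78 = 211.4
v^0.48 = 9720^0.48 = 82.05
g^-0.24 = 1.8^-0.24 = 0.8684
D = 0.0532 × 17.81 × 211.4 × 82.05 × 0.8684 = 14272 m
   = 14.27 km

D ≈ 14.3 km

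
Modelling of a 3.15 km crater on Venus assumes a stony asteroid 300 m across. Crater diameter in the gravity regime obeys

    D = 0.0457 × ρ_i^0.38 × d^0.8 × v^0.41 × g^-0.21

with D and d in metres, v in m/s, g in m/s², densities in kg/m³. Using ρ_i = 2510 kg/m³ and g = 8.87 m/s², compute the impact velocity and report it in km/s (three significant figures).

Rearranging for v: v = [D / (0.0457 · 2510^0.38 · 300^0.8 · 8.87^-0.21)]^(1/0.41).
D = 3150 m.
2510^0.38 = 19.58
300^0.8 = 95.87
8.87^-0.21 = 0.6323
Denominator = 0.0457 × 19.58 × 95.87 × 0.6323 = 54.24
D / 54.24 = 3150 / 54.24 = 58.08
v = 58.08^(1/0.41) = 58.08^2.439 = 20066 m/s

v ≈ 20.1 km/s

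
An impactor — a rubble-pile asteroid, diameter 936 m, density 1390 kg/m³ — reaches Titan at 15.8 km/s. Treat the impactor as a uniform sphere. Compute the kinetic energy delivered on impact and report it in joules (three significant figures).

E ≈ 7.45 × 10^19 J

v = 15800 m/s.
Mass m = (π/6) ρ d³ = (π/6) × 1390 × (936)³ = 5.968 × 10^11 kg
E = ½ m v² = 0.5 × 5.968 × 10^11 × (15800)² = 7.449 × 10^19 J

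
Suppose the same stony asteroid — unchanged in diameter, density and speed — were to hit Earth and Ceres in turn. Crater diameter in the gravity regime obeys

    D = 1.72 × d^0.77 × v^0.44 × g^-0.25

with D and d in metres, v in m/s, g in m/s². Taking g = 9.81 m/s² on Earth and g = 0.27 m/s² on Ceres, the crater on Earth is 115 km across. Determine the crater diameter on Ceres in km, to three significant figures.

All impactor-dependent factors cancel in the ratio, leaving D_Ceres/D_Earth = (g_Ceres/g_Earth)^-0.25.
(0.27/9.81)^-0.25 = 0.02752^-0.25 = 2.455
D_Ceres = 2.455 × 115 km = 282 km

D ≈ 282 km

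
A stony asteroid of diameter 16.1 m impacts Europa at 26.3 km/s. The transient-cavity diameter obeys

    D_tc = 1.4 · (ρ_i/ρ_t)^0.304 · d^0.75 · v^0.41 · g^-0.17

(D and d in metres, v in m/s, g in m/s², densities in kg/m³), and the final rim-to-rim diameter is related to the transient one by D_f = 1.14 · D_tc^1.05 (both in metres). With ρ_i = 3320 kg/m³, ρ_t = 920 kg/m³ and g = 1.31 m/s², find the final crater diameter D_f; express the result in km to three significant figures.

D_f ≈ 1.66 km

v = 26300 m/s.
(ρ_i/ρ_t)^0.304 = (3320/920)^0.304 = 1.477
d^0.75 = 16.1^0.75 = 8.037
v^0.41 = 26300^0.41 = 64.89
g^-0.17 = 1.31^-0.17 = 0.9551
D_tc = 1.4 × 1.477 × 8.037 × 64.89 × 0.9551 = 1030 m
D_f = 1.14 × (1030)^1.05 = 1661 m
     = 1.661 km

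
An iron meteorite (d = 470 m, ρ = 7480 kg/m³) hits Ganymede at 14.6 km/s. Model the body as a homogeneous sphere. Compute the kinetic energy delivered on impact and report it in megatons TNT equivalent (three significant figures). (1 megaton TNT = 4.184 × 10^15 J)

v = 14600 m/s.
Mass m = (π/6) ρ d³ = (π/6) × 7480 × (470)³ = 4.066 × 10^11 kg
E = ½ m v² = 0.5 × 4.066 × 10^11 × (14600)² = 4.334 × 10^19 J
   = 4.334 × 10^19 / 4.184×10^15 = 10359 Mt

E ≈ 10400 Mt TNT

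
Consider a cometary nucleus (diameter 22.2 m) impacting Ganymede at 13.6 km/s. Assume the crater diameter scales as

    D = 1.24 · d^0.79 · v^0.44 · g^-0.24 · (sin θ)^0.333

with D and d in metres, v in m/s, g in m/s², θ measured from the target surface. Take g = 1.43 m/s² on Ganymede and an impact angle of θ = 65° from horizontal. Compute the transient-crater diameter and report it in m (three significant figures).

D ≈ 840 m

In SI units: v = 13600 m/s.
d^0.79 = 22.2^0.79 = 11.58
v^0.44 = 13600^0.44 = 65.88
g^-0.24 = 1.43^-0.24 = 0.9177
(sin 65°)^0.333 = 0.9063^0.333 = 0.9678
D = 1.24 × 11.58 × 65.88 × 0.9177 × 0.9678 = 840.2 m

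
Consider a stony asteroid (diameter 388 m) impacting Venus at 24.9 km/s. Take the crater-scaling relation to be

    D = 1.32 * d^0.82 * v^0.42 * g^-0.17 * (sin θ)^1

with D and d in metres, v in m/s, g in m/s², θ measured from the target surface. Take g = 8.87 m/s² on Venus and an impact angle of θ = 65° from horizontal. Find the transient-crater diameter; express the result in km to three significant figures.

In SI units: v = 24900 m/s.
d^0.82 = 388^0.82 = 132.7
v^0.42 = 24900^0.42 = 70.21
g^-0.17 = 8.87^-0.17 = 0.6900
(sin 65°)^1 = 0.9063^1 = 0.9063
D = 1.32 × 132.7 × 70.21 × 0.6900 × 0.9063 = 7691 m
   = 7.691 km

D ≈ 7.69 km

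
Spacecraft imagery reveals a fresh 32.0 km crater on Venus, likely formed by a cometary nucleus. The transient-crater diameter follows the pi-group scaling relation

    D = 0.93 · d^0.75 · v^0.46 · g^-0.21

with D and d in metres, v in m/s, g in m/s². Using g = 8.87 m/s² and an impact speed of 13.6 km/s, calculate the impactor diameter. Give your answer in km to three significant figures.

d ≈ 6.01 km

Rearranging for d: d = [D / (0.93 · 13600^0.46 · 8.87^-0.21)]^(1/0.75).
D = 32000 m.
13600^0.46 = 79.69
8.87^-0.21 = 0.6323
Denominator = 0.93 × 79.69 × 0.6323 = 46.86
D / 46.86 = 32000 / 46.86 = 682.9
d = 682.9^(1/0.75) = 682.9^1.3333 = 6012 m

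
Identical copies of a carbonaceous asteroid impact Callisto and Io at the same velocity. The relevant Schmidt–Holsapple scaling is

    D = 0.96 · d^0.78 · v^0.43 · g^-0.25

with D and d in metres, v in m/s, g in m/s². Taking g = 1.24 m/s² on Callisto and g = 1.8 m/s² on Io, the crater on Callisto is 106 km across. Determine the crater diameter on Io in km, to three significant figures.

D ≈ 96.6 km

All impactor-dependent factors cancel in the ratio, leaving D_Io/D_Callisto = (g_Io/g_Callisto)^-0.25.
(1.8/1.24)^-0.25 = 1.452^-0.25 = 0.9110
D_Io = 0.9110 × 106 km = 96.6 km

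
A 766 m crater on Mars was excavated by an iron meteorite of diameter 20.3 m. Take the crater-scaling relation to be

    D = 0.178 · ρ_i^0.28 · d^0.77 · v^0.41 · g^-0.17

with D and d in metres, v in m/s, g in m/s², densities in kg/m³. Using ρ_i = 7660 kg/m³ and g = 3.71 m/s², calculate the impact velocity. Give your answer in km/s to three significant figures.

v ≈ 9.79 km/s

Rearranging for v: v = [D / (0.178 · 7660^0.28 · 20.3^0.77 · 3.71^-0.17)]^(1/0.41).
7660^0.28 = 12.23
20.3^0.77 = 10.16
3.71^-0.17 = 0.8002
Denominator = 0.178 × 12.23 × 10.16 × 0.8002 = 17.70
D / 17.70 = 766 / 17.70 = 43.28
v = 43.28^(1/0.41) = 43.28^2.439 = 9793 m/s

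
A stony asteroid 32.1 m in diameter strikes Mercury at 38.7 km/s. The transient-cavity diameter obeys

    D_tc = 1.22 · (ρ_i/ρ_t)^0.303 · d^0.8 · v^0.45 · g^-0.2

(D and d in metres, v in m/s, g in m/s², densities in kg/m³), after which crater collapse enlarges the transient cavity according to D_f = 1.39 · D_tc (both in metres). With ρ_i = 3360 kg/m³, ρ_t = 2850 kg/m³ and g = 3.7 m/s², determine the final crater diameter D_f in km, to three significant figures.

D_f ≈ 2.55 km

v = 38700 m/s.
(ρ_i/ρ_t)^0.303 = (3360/2850)^0.303 = 1.051
d^0.8 = 32.1^0.8 = 16.04
v^0.45 = 38700^0.45 = 116.0
g^-0.2 = 3.7^-0.2 = 0.7698
D_tc = 1.22 × 1.051 × 16.04 × 116.0 × 0.7698 = 1837 m
D_f = 1.39 × 1837 = 2553 m
     = 2.553 km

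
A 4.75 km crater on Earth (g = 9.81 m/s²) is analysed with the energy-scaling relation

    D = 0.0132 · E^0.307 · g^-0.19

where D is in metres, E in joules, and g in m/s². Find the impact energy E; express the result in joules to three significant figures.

Rearranging: E = [D / (0.0132 · g^-0.19)]^(1/0.307).
D = 4750 m.
g^-0.19 = 9.81^-0.19 = 0.6480
D / (0.0132 × 0.6480) = 4750 / (8.554 × 10^-3) = 5.553 × 10^5
E = (5.553 × 10^5)^3.2573 = 5.148 × 10^18 J

E ≈ 5.15 × 10^18 J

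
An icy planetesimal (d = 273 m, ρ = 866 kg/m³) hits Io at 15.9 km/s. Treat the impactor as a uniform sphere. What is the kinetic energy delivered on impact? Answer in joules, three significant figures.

v = 15900 m/s.
Mass m = (π/6) ρ d³ = (π/6) × 866 × (273)³ = 9.226 × 10^9 kg
E = ½ m v² = 0.5 × 9.226 × 10^9 × (15900)² = 1.166 × 10^18 J

E ≈ 1.17 × 10^18 J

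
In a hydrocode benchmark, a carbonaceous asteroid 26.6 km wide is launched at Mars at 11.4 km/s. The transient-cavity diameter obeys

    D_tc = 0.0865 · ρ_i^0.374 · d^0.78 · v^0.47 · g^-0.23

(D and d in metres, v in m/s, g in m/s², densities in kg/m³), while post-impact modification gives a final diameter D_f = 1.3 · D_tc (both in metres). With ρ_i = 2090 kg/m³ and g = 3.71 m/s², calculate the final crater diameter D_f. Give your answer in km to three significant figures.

In SI: d = 26600 m, v = 11400 m/s.
ρ_i^0.374 = 2090^0.374 = 17.45
d^0.78 = 26600^0.78 = 2828
v^0.47 = 11400^0.47 = 80.68
g^-0.23 = 3.71^-0.23 = 0.7397
D_tc = 0.0865 × 17.45 × 2828 × 80.68 × 0.7397 = 2.547 × 10^5 m
D_f = 1.3 × 2.547 × 10^5 = 3.311 × 10^5 m
     = 331.1 km

D_f ≈ 331 km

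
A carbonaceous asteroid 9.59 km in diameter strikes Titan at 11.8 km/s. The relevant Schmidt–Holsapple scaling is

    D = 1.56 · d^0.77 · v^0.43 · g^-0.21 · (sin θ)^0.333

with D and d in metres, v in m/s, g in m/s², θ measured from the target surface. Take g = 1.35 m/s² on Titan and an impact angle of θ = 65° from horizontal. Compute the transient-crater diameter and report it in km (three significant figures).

In SI units: d = 9590 m, v = 11800 m/s.
d^0.77 = 9590^0.77 = 1164
v^0.43 = 11800^0.43 = 56.35
g^-0.21 = 1.35^-0.21 = 0.9389
(sin 65°)^0.333 = 0.9063^0.333 = 0.9678
D = 1.56 × 1164 × 56.35 × 0.9389 × 0.9678 = 92977 m
   = 92.98 km

D ≈ 93.0 km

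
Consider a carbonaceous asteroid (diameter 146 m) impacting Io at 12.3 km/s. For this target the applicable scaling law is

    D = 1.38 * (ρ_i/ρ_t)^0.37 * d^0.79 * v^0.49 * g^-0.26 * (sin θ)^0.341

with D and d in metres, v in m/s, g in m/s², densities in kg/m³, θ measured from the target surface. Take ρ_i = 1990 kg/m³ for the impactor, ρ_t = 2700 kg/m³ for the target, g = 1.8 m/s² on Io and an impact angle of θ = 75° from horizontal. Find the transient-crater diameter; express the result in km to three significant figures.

D ≈ 5.41 km

In SI units: v = 12300 m/s.
(ρ_i/ρ_t)^0.37 = (1990/2700)^0.37 = 0.8932
d^0.79 = 146^0.79 = 51.27
v^0.49 = 12300^0.49 = 100.9
g^-0.26 = 1.8^-0.26 = 0.8583
(sin 75°)^0.341 = 0.9659^0.341 = 0.9882
D = 1.38 × 0.8932 × 51.27 × 100.9 × 0.8583 × 0.9882 = 5408 m
   = 5.408 km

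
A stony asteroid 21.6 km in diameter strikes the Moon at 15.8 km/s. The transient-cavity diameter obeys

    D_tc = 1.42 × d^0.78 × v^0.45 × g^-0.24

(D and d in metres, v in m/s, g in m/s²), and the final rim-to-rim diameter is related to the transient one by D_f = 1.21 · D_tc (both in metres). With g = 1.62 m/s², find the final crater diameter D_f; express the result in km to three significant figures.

In SI: d = 21600 m, v = 15800 m/s.
d^0.78 = 21600^0.78 = 2404
v^0.45 = 15800^0.45 = 77.52
g^-0.24 = 1.62^-0.24 = 0.8907
D_tc = 1.42 × 2404 × 77.52 × 0.8907 = 2.357 × 10^5 m
D_f = 1.21 × 2.357 × 10^5 = 2.852 × 10^5 m
     = 285.2 km

D_f ≈ 285 km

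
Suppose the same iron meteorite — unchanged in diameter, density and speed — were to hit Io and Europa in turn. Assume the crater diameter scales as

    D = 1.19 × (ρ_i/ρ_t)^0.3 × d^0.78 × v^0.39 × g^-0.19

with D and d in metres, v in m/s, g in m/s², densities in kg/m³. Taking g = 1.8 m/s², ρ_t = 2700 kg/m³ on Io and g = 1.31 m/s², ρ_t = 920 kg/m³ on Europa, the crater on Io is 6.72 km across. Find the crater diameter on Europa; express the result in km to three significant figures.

The impactor-only factors (d, v, ρ_i) cancel in the ratio, leaving D_Europa/D_Io = (g_Europa/g_Io)^-0.19 · (ρ_t,Io/ρ_t,Europa)^0.3.
(1.31/1.8)^-0.19 = 0.7278^-0.19 = 1.062
(2700/920)^0.3 = 2.935^0.3 = 1.381
Ratio = 1.062 × 1.381 = 1.467
D_Europa = 1.467 × 6.72 km = 9.86 km

D ≈ 9.86 km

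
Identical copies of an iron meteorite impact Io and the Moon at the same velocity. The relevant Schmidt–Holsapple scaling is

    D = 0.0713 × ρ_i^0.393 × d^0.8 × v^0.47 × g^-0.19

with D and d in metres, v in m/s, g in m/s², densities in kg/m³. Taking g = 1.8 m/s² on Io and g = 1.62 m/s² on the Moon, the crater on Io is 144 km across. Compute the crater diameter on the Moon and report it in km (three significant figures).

All impactor-dependent factors cancel in the ratio, leaving D_Moon/D_Io = (g_Moon/g_Io)^-0.19.
(1.62/1.8)^-0.19 = 0.9000^-0.19 = 1.020
D_Moon = 1.020 × 144 km = 147 km

D ≈ 147 km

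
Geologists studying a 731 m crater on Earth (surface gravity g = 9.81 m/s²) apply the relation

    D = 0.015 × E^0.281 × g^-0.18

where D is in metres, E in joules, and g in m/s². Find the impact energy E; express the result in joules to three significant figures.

E ≈ 2.08 × 10^17 J

Rearranging: E = [D / (0.015 · g^-0.18)]^(1/0.281).
g^-0.18 = 9.81^-0.18 = 0.6630
D / (0.015 × 0.6630) = 731 / (9.945 × 10^-3) = 7.350 × 10^4
E = (7.350 × 10^4)^3.5587 = 2.078 × 10^17 J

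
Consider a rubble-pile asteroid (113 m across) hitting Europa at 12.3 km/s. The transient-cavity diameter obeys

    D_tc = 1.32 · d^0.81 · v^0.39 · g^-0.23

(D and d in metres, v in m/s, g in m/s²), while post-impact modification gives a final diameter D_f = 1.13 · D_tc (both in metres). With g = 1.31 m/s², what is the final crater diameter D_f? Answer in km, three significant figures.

v = 12300 m/s.
d^0.81 = 113^0.81 = 46.02
v^0.39 = 12300^0.39 = 39.36
g^-0.23 = 1.31^-0.23 = 0.9398
D_tc = 1.32 × 46.02 × 39.36 × 0.9398 = 2247 m
D_f = 1.13 × 2247 = 2539 m
     = 2.539 km

D_f ≈ 2.54 km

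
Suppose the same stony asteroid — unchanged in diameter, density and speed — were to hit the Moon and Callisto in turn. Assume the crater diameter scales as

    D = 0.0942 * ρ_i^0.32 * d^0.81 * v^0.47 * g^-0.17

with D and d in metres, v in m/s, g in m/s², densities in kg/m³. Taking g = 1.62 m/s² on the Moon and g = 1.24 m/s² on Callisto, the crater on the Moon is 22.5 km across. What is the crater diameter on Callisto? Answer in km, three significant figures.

All impactor-dependent factors cancel in the ratio, leaving D_Callisto/D_Moon = (g_Callisto/g_Moon)^-0.17.
(1.24/1.62)^-0.17 = 0.7654^-0.17 = 1.046
D_Callisto = 1.046 × 22.5 km = 23.5 km

D ≈ 23.5 km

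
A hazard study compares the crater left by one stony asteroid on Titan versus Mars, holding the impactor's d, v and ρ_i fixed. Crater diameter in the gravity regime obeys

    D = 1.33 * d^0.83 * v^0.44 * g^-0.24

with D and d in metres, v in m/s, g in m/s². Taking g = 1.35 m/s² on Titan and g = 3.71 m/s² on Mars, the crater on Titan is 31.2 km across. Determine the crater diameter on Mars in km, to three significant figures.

D ≈ 24.5 km

All impactor-dependent factors cancel in the ratio, leaving D_Mars/D_Titan = (g_Mars/g_Titan)^-0.24.
(3.71/1.35)^-0.24 = 2.748^-0.24 = 0.7846
D_Mars = 0.7846 × 31.2 km = 24.5 km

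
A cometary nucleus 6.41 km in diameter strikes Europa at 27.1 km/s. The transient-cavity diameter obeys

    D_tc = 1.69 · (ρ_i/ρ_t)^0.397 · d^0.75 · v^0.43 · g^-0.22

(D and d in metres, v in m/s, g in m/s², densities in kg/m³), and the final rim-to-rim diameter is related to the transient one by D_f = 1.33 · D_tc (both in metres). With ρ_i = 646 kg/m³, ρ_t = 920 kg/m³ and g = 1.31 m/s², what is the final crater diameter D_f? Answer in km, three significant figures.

In SI: d = 6410 m, v = 27100 m/s.
(ρ_i/ρ_t)^0.397 = (646/920)^0.397 = 0.8690
d^0.75 = 6410^0.75 = 716.4
v^0.43 = 27100^0.43 = 80.57
g^-0.22 = 1.31^-0.22 = 0.9423
D_tc = 1.69 × 0.8690 × 716.4 × 80.57 × 0.9423 = 79880 m
D_f = 1.33 × 79880 = 1.062 × 10^5 m
     = 106.2 km

D_f ≈ 106 km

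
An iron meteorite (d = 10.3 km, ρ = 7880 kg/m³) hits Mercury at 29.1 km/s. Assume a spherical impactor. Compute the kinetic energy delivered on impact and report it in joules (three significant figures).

d = 10300 m; v = 29100 m/s.
Mass m = (π/6) ρ d³ = (π/6) × 7880 × (10300)³ = 4.509 × 10^15 kg
E = ½ m v² = 0.5 × 4.509 × 10^15 × (29100)² = 1.909 × 10^24 J

E ≈ 1.91 × 10^24 J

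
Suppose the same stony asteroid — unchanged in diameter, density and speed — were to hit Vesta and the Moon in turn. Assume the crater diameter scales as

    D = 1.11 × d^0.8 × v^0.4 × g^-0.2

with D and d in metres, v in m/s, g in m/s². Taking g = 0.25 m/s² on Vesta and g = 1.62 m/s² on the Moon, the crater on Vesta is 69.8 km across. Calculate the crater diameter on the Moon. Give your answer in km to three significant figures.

All impactor-dependent factors cancel in the ratio, leaving D_Moon/D_Vesta = (g_Moon/g_Vesta)^-0.2.
(1.62/0.25)^-0.2 = 6.480^-0.2 = 0.6882
D_Moon = 0.6882 × 69.8 km = 48.0 km

D ≈ 48.0 km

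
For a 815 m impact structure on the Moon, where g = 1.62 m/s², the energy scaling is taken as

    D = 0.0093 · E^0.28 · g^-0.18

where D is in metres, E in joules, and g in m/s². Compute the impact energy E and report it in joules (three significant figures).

E ≈ 6.12 × 10^17 J

Rearranging: E = [D / (0.0093 · g^-0.18)]^(1/0.28).
g^-0.18 = 1.62^-0.18 = 0.9168
D / (0.0093 × 0.9168) = 815 / (8.526 × 10^-3) = 9.559 × 10^4
E = (9.559 × 10^4)^3.5714 = 6.124 × 10^17 J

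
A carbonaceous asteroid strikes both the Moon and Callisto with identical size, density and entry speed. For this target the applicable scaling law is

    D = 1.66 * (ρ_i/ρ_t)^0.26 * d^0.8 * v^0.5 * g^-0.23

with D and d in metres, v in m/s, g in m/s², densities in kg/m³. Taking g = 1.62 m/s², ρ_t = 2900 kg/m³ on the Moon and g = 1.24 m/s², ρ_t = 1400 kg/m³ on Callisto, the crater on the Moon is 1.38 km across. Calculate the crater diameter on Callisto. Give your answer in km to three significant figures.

The impactor-only factors (d, v, ρ_i) cancel in the ratio, leaving D_Callisto/D_Moon = (g_Callisto/g_Moon)^-0.23 · (ρ_t,Moon/ρ_t,Callisto)^0.26.
(1.24/1.62)^-0.23 = 0.7654^-0.23 = 1.063
(2900/1400)^0.26 = 2.071^0.26 = 1.208
Ratio = 1.063 × 1.208 = 1.284
D_Callisto = 1.284 × 1.38 km = 1.77 km

D ≈ 1.77 km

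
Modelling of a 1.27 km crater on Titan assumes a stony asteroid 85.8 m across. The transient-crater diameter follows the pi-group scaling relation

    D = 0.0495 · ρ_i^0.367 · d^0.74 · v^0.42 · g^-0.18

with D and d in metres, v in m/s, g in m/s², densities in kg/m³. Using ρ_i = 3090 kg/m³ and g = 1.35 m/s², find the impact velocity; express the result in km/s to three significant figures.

v ≈ 12.5 km/s

Rearranging for v: v = [D / (0.0495 · 3090^0.367 · 85.8^0.74 · 1.35^-0.18)]^(1/0.42).
D = 1270 m.
3090^0.367 = 19.09
85.8^0.74 = 26.96
1.35^-0.18 = 0.9474
Denominator = 0.0495 × 19.09 × 26.96 × 0.9474 = 24.14
D / 24.14 = 1270 / 24.14 = 52.61
v = 52.61^(1/0.42) = 52.61^2.381 = 12527 m/s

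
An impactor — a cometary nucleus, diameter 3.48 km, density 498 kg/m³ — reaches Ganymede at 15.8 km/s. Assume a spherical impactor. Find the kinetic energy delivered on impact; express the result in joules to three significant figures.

d = 3480 m; v = 15800 m/s.
Mass m = (π/6) ρ d³ = (π/6) × 498 × (3480)³ = 1.099 × 10^13 kg
E = ½ m v² = 0.5 × 1.099 × 10^13 × (15800)² = 1.372 × 10^21 J

E ≈ 1.37 × 10^21 J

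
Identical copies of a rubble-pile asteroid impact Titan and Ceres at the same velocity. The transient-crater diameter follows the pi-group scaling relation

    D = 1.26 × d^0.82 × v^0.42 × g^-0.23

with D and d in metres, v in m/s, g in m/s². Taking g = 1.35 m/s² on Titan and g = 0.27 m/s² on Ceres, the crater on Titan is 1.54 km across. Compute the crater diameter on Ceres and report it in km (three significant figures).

D ≈ 2.23 km

All impactor-dependent factors cancel in the ratio, leaving D_Ceres/D_Titan = (g_Ceres/g_Titan)^-0.23.
(0.27/1.35)^-0.23 = 0.2000^-0.23 = 1.448
D_Ceres = 1.448 × 1.54 km = 2.23 km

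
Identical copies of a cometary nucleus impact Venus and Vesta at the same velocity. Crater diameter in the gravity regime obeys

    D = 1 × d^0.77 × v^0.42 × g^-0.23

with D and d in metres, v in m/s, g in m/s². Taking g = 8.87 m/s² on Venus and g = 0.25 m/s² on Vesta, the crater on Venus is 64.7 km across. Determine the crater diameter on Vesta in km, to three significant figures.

All impactor-dependent factors cancel in the ratio, leaving D_Vesta/D_Venus = (g_Vesta/g_Venus)^-0.23.
(0.25/8.87)^-0.23 = 0.02818^-0.23 = 2.273
D_Vesta = 2.273 × 64.7 km = 147 km

D ≈ 147 km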